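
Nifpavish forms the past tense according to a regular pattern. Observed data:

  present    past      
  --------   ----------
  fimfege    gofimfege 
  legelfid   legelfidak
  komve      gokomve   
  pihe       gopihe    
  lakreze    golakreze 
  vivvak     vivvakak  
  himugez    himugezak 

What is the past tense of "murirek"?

"murirek" ends in -k. The one such stem in the data (vivvak → vivvakak) adds -ak, so the same rule applies.
So murirek → murirekak.

murirekak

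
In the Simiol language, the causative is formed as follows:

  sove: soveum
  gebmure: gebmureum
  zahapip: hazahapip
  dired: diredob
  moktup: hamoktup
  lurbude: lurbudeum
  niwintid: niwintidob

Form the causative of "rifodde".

lurbude and dired both have last vowel 'e' yet inflect differently (lurbudeum, diredob), so the last vowel is not what conditions the rule; the final letter is.
"rifodde" ends in -e. The stems ending in -e (lurbude → lurbudeum, sove → soveum, gebmure → gebmureum) add -um.
The other patterns: stems ending in -d add -ob; stems ending in -p add the prefix ha-.
So rifodde → rifoddeum.

rifoddeum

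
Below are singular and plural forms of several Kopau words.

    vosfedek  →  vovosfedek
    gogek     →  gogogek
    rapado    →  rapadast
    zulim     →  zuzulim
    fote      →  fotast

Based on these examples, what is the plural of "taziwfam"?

tataziwfam

"taziwfam" ends in a consonant. The stems ending in a consonant (zulim → zuzulim, gogek → gogogek, vosfedek → vovosfedek) repeat the first consonant+vowel as a prefix.
So taziwfam → tataziwfam.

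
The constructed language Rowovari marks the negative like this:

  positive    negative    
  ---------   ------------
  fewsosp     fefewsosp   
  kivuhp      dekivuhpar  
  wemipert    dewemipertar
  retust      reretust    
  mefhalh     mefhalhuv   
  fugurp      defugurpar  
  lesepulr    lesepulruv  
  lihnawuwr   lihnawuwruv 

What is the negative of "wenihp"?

dewenihpar

"wenihp" has second-to-last letter 'h'. The one such stem in the data (kivuhp → dekivuhpar) adds de- … -ar around the stem, so the same rule applies.
So wenihp → dewenihpar.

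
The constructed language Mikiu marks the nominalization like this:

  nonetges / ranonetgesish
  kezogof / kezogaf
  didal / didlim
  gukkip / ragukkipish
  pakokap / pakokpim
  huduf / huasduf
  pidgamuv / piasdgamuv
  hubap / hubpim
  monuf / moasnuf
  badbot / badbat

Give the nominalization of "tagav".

tagvim

kezogof and monuf both end in -f yet inflect differently (kezogaf, moasnuf), so the final letter is not what conditions the rule; the last vowel is.
"tagav" has last vowel 'a'. The stems whose last vowel is 'a' (didal → didlim, pakokap → pakokpim, hubap → hubpim) delete the last vowel and add -im.
The other patterns: stems whose last vowel is 'o' change the last vowel to 'a'; stems whose last vowel is 'u' insert -as- after the first vowel; stems whose last vowel is 'e' or 'i' add ra- … -ish around the stem.
So tagav → tagvim.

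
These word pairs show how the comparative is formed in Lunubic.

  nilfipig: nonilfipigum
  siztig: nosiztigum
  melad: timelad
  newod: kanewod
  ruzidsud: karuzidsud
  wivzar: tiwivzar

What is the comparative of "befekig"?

nobefekigum

"befekig" has last vowel 'i'. The stems whose last vowel is 'i' (nilfipig → nonilfipigum, siztig → nosiztigum) add no- … -um around the stem.
So befekig → nobefekigum.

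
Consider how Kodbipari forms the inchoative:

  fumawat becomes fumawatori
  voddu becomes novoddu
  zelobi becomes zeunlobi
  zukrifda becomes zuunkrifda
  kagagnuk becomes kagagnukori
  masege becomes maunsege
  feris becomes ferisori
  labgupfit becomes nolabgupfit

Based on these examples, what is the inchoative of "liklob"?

noliklob

fumawat and labgupfit both end in -t yet inflect differently (fumawatori, nolabgupfit), so the final letter is not what conditions the rule; the first letter is.
"liklob" begins with l-. The one such stem in the data (labgupfit → nolabgupfit) adds the prefix no-, so the same rule applies.
So liklob → noliklob.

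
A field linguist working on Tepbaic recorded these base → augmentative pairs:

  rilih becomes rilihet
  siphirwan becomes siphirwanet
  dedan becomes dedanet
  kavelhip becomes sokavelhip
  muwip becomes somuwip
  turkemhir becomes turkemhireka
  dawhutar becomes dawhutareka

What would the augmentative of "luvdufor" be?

luvduforeka

rilih and kavelhip both have last vowel 'i' yet inflect differently (rilihet, sokavelhip), so the last vowel is not what conditions the rule; the final letter is.
"luvdufor" ends in -r. The stems ending in -r (turkemhir → turkemhireka, dawhutar → dawhutareka) add -eka.
So luvdufor → luvduforeka.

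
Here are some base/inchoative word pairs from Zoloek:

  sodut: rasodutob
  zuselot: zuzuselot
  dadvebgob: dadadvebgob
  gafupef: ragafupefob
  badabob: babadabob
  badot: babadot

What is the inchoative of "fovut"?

rafovutob

badot and sodut both end in -t yet inflect differently (babadot, rasodutob), so the final letter is not what conditions the rule; the last vowel is.
"fovut" has last vowel 'u'. The one such stem in the data (sodut → rasodutob) adds ra- … -ob around the stem, so the same rule applies.
So fovut → rafovutob.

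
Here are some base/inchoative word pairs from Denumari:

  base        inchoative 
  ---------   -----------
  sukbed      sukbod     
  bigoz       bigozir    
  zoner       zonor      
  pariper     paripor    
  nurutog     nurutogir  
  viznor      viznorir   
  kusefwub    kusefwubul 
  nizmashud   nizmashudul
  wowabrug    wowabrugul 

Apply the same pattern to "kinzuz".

kinzuzul

pariper and viznor both end in -r yet inflect differently (paripor, viznorir), so the final letter is not what conditions the rule; the last vowel is.
"kinzuz" has last vowel 'u'. The stems whose last vowel is 'u' (wowabrug → wowabrugul, nizmashud → nizmashudul, kusefwub → kusefwubul) add -ul.
The other patterns: stems whose last vowel is 'e' change the last vowel to 'o'; stems whose last vowel is 'o' add -ir.
So kinzuz → kinzuzul.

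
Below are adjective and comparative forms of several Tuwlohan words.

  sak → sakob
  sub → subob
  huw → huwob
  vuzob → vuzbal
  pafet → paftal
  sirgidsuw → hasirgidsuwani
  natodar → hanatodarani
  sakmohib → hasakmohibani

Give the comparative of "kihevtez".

hakihevtezani

sub and vuzob both end in -b yet inflect differently (subob, vuzbal), so the final letter is not what conditions the rule; the number of vowels is.
"kihevtez" has 3 vowels. The stems with 3 vowels (sirgidsuw → hasirgidsuwani, natodar → hanatodarani, sakmohib → hasakmohibani) add ha- … -ani around the stem.
So kihevtez → hakihevtezani.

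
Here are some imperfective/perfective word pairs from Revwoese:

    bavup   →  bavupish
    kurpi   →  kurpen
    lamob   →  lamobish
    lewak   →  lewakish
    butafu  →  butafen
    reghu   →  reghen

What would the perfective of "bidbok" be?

bavup and butafu both have last vowel 'u' yet inflect differently (bavupish, butafen), so the last vowel is not what conditions the rule; whether the stem ends in a vowel or a consonant is.
"bidbok" ends in a consonant. The stems ending in a consonant (lamob → lamobish, bavup → bavupish, lewak → lewakish) add -ish.
So bidbok → bidbokish.

bidbokish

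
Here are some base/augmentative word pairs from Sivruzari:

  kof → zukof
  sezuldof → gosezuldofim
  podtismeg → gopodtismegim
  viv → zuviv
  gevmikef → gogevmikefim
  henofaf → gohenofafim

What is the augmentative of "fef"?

henofaf and kof both end in -f yet inflect differently (gohenofafim, zukof), so the final letter is not what conditions the rule; the number of vowels is.
"fef" has 1 vowel. The stems with 1 vowel (kof → zukof, viv → zuviv) add the prefix zu-.
The other pattern: stems with 3 vowels add go- … -im around the stem.
So fef → zufef.

zufef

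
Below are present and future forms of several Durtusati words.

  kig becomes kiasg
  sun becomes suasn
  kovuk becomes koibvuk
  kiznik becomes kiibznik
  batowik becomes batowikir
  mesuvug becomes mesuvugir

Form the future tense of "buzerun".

kig and mesuvug both end in -g yet inflect differently (kiasg, mesuvugir), so the final letter is not what conditions the rule; the number of vowels is.
"buzerun" has 3 vowels. The stems with 3 vowels (mesuvug → mesuvugir, batowik → batowikir) add -ir.
So buzerun → buzerunir.

buzerunir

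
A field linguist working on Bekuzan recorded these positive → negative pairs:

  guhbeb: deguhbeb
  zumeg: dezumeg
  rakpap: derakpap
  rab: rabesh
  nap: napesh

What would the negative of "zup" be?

guhbeb and rab both end in -b yet inflect differently (deguhbeb, rabesh), so the final letter is not what conditions the rule; the number of vowels is.
"zup" has 1 vowel. The stems with 1 vowel (rab → rabesh, nap → napesh) add -esh.
The other pattern: stems with 2 vowels add the prefix de-.
So zup → zupesh.

zupesh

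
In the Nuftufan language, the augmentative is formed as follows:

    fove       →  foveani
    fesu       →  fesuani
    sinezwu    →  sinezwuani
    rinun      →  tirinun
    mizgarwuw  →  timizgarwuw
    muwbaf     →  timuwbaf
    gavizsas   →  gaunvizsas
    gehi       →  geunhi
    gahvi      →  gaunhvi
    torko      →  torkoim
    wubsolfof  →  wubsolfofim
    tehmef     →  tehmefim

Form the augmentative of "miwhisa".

timiwhisa

muwbaf and wubsolfof both end in -f yet inflect differently (timuwbaf, wubsolfofim), so the final letter is not what conditions the rule; the first letter is.
"miwhisa" begins with m-. The stems beginning with m- (mizgarwuw → timizgarwuw, muwbaf → timuwbaf) add the prefix ti-.
The other patterns: stems beginning with f- or s- add -ani; stems beginning with g- insert -un- after the first vowel; stems beginning with t- or w- add -im.
So miwhisa → timiwhisa.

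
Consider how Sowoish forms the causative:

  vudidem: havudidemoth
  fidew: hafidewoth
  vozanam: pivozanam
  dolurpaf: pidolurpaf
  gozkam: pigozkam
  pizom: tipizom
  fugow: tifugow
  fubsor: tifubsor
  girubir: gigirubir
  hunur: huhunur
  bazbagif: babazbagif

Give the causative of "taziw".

tataziw

vudidem and vozanam both end in -m yet inflect differently (havudidemoth, pivozanam), so the final letter is not what conditions the rule; the last vowel is.
"taziw" has last vowel 'i'. The stems whose last vowel is 'i' (girubir → gigirubir, bazbagif → babazbagif) repeat the first consonant+vowel as a prefix.
The other patterns: stems whose last vowel is 'e' add ha- … -oth around the stem; stems whose last vowel is 'a' add the prefix pi-; stems whose last vowel is 'o' add the prefix ti-.
So taziw → tataziw.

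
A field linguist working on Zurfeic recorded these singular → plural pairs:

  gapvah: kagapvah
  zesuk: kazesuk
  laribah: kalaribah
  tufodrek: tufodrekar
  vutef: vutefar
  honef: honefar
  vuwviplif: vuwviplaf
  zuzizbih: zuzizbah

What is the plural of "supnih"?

zesuk and tufodrek both end in -k yet inflect differently (kazesuk, tufodrekar), so the final letter is not what conditions the rule; the last vowel is.
"supnih" has last vowel 'i'. The stems whose last vowel is 'i' (vuwviplif → vuwviplaf, zuzizbih → zuzizbah) change the last vowel to 'a'.
So supnih → supnah.

supnah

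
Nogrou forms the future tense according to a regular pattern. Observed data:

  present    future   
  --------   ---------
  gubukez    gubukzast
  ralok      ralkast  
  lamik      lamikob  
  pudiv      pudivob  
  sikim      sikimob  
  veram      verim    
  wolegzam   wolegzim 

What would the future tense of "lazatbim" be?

ralok and lamik both end in -k yet inflect differently (ralkast, lamikob), so the final letter is not what conditions the rule; the last vowel is.
"lazatbim" has last vowel 'i'. The stems whose last vowel is 'i' (lamik → lamikob, pudiv → pudivob, sikim → sikimob) add -ob.
The other patterns: stems whose last vowel is 'e' or 'o' delete the last vowel and add -ast; stems whose last vowel is 'a' change the last vowel to 'i'.
So lazatbim → lazatbimob.

lazatbimob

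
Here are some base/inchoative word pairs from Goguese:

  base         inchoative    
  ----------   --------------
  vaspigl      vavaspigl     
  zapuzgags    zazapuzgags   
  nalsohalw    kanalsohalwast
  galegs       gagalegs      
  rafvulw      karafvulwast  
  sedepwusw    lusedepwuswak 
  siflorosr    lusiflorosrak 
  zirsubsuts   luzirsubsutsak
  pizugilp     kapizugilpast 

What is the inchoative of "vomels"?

"vomels" has second-to-last letter 'l'. The stems whose second-to-last letter is 'l' (rafvulw → karafvulwast, nalsohalw → kanalsohalwast, pizugilp → kapizugilpast) add ka- … -ast around the stem.
So vomels → kavomelsast.

kavomelsast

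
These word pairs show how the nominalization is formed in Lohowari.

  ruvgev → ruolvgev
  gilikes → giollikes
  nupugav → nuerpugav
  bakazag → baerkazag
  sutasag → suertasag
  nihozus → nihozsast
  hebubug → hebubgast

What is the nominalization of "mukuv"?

mukvast

ruvgev and nupugav both end in -v yet inflect differently (ruolvgev, nuerpugav), so the final letter is not what conditions the rule; the last vowel is.
"mukuv" has last vowel 'u'. The stems whose last vowel is 'u' (nihozus → nihozsast, hebubug → hebubgast) delete the last vowel and add -ast.
The other patterns: stems whose last vowel is 'e' insert -ol- after the first vowel; stems whose last vowel is 'a' insert -er- after the first vowel.
So mukuv → mukvast.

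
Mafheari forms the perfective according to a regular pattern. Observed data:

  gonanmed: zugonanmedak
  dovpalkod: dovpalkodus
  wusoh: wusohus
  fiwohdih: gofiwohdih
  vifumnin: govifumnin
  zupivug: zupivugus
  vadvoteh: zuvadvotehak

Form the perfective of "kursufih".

gokursufih

vadvoteh and fiwohdih both end in -h yet inflect differently (zuvadvotehak, gofiwohdih), so the final letter is not what conditions the rule; the last vowel is.
"kursufih" has last vowel 'i'. The stems whose last vowel is 'i' (fiwohdih → gofiwohdih, vifumnin → govifumnin) add the prefix go-.
The other patterns: stems whose last vowel is 'e' add zu- … -ak around the stem; stems whose last vowel is 'o' or 'u' add -us.
So kursufih → gokursufih.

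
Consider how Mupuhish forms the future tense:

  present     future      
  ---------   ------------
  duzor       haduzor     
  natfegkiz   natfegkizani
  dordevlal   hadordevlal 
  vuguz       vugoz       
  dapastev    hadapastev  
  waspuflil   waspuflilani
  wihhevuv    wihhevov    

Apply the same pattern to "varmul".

varmol

"varmul" has last vowel 'u'. The stems whose last vowel is 'u' (wihhevuv → wihhevov, vuguz → vugoz) change the last vowel to 'o'.
The other patterns: stems whose last vowel is 'i' add -ani; stems whose last vowel is 'a', 'e' or 'o' add the prefix ha-.
So varmul → varmol.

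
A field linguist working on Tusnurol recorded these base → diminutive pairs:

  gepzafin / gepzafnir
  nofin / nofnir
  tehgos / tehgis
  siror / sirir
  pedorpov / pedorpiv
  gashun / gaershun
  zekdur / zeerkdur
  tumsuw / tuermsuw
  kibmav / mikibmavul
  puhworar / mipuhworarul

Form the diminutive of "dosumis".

dosumsir

gepzafin and gashun both end in -n yet inflect differently (gepzafnir, gaershun), so the final letter is not what conditions the rule; the last vowel is.
"dosumis" has last vowel 'i'. The stems whose last vowel is 'i' (gepzafin → gepzafnir, nofin → nofnir) delete the last vowel and add -ir.
So dosumis → dosumsir.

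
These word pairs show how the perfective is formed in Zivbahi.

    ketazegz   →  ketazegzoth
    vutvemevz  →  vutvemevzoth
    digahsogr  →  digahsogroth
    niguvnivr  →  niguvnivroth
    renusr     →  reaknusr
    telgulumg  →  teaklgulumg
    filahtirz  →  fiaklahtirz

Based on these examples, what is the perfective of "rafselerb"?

digahsogr and renusr both end in -r yet inflect differently (digahsogroth, reaknusr), so the final letter is not what conditions the rule; the second-to-last letter is.
"rafselerb" has second-to-last letter 'r'. The one such stem in the data (filahtirz → fiaklahtirz) inserts -ak- after the first vowel (as do renusr, telgulumg), so the same rule applies.
The other pattern: stems whose second-to-last letter is 'g' or 'v' add -oth.
So rafselerb → raakfselerb.

raakfselerb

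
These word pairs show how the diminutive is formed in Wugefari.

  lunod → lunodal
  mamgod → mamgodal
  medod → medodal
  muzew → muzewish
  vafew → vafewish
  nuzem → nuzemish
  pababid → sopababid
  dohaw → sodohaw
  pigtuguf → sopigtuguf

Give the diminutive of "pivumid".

sopivumid

"pivumid" has last vowel 'i'. The one such stem in the data (pababid → sopababid) adds the prefix so-, so the same rule applies.
So pivumid → sopivumid.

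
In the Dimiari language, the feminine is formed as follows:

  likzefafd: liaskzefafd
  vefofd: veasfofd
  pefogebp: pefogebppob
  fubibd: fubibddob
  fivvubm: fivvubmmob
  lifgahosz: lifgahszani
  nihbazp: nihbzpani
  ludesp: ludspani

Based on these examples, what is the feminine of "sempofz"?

seasmpofz

"sempofz" has second-to-last letter 'f'. The stems whose second-to-last letter is 'f' (likzefafd → liaskzefafd, vefofd → veasfofd) insert -as- after the first vowel.
The other patterns: stems whose second-to-last letter is 'b' double the final consonant and add -ob; stems whose second-to-last letter is 's' or 'z' delete the last vowel and add -ani.
So sempofz → seasmpofz.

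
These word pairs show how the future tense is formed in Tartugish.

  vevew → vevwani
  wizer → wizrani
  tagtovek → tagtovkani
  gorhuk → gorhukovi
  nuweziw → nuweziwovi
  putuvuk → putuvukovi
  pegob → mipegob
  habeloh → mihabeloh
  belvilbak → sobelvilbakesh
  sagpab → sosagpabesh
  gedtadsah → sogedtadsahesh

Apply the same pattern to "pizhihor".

mipizhihor

tagtovek and gorhuk both end in -k yet inflect differently (tagtovkani, gorhukovi), so the final letter is not what conditions the rule; the last vowel is.
"pizhihor" has last vowel 'o'. The stems whose last vowel is 'o' (pegob → mipegob, habeloh → mihabeloh) add the prefix mi-.
So pizhihor → mipizhihor.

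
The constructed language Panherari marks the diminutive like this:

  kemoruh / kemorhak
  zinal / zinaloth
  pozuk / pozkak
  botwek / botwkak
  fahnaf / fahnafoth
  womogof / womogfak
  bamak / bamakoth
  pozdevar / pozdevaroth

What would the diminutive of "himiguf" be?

himigfak

bamak and botwek both end in -k yet inflect differently (bamakoth, botwkak), so the final letter is not what conditions the rule; the last vowel is.
"himiguf" has last vowel 'u'. The stems whose last vowel is 'u' (kemoruh → kemorhak, pozuk → pozkak) delete the last vowel and add -ak.
The other pattern: stems whose last vowel is 'a' add -oth.
So himiguf → himigfak.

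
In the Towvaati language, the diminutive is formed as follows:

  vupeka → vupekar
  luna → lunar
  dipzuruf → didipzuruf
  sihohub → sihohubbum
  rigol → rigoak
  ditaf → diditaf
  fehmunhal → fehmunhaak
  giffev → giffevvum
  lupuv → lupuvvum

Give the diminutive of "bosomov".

fehmunhal and vupeka both have last vowel 'a' yet inflect differently (fehmunhaak, vupekar), so the last vowel is not what conditions the rule; the final letter is.
"bosomov" ends in -v. The stems ending in -v (lupuv → lupuvvum, giffev → giffevvum) double the final consonant and add -um.
The other patterns: stems ending in -l drop the final letter and add -ak; stems ending in -a drop the final letter and add -ar; stems ending in -f repeat the first consonant+vowel as a prefix.
So bosomov → bosomovvum.

bosomovvum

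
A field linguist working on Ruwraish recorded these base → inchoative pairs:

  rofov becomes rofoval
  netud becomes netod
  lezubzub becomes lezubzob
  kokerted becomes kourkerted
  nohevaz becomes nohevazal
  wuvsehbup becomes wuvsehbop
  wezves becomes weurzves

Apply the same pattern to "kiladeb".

netud and kokerted both end in -d yet inflect differently (netod, kourkerted), so the final letter is not what conditions the rule; the last vowel is.
"kiladeb" has last vowel 'e'. The stems whose last vowel is 'e' (wezves → weurzves, kokerted → kourkerted) insert -ur- after the first vowel.
So kiladeb → kiurladeb.

kiurladeb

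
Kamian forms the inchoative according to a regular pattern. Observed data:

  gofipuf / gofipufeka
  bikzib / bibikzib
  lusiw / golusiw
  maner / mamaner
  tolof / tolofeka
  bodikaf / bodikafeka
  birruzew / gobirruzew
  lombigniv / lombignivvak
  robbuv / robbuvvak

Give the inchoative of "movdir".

momovdir

gofipuf and robbuv both have last vowel 'u' yet inflect differently (gofipufeka, robbuvvak), so the last vowel is not what conditions the rule; the final letter is.
"movdir" ends in -r. The one such stem in the data (maner → mamaner) repeats the first consonant+vowel as a prefix (as does bikzib), so the same rule applies.
So movdir → momovdir.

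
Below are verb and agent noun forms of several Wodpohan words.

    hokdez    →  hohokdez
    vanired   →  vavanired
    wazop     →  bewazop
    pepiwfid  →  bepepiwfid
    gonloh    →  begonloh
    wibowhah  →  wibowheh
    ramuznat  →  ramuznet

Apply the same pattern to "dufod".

"dufod" has last vowel 'o'. The stems whose last vowel is 'o' (wazop → bewazop, gonloh → begonloh) add the prefix be-.
The other patterns: stems whose last vowel is 'e' repeat the first consonant+vowel as a prefix; stems whose last vowel is 'a' change the last vowel to 'e'.
So dufod → bedufod.

bedufod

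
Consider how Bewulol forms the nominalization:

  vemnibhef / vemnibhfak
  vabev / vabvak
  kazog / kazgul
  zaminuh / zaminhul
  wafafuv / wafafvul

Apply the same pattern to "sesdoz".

sesdzul

vabev and wafafuv both end in -v yet inflect differently (vabvak, wafafvul), so the final letter is not what conditions the rule; the last vowel is.
"sesdoz" has last vowel 'o'. The one such stem in the data (kazog → kazgul) deletes the last vowel and adds -ul (as do zaminuh, wafafuv), so the same rule applies.
The other pattern: stems whose last vowel is 'e' delete the last vowel and add -ak.
So sesdoz → sesdzul.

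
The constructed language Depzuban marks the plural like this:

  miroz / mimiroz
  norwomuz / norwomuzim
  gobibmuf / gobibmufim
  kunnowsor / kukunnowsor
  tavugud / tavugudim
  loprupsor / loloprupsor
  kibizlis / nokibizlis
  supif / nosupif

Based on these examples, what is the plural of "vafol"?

vavafol

"vafol" has last vowel 'o'. The stems whose last vowel is 'o' (miroz → mimiroz, kunnowsor → kukunnowsor, loprupsor → loloprupsor) repeat the first consonant+vowel as a prefix.
The other patterns: stems whose last vowel is 'u' add -im; stems whose last vowel is 'i' add the prefix no-.
So vafol → vavafol.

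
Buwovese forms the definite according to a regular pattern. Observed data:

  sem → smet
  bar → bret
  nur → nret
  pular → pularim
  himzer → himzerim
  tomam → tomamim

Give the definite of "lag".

lget

"lag" has 1 vowel. The stems with 1 vowel (sem → smet, bar → bret, nur → nret) delete the last vowel and add -et.
The other pattern: stems with 2 vowels add -im.
So lag → lget.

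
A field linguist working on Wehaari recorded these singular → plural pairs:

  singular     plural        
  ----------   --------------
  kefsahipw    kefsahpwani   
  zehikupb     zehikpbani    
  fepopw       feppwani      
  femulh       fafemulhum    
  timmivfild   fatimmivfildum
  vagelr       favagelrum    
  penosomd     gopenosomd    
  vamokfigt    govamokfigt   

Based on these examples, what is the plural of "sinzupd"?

timmivfild and penosomd both end in -d yet inflect differently (fatimmivfildum, gopenosomd), so the final letter is not what conditions the rule; the second-to-last letter is.
"sinzupd" has second-to-last letter 'p'. The stems whose second-to-last letter is 'p' (kefsahipw → kefsahpwani, zehikupb → zehikpbani, fepopw → feppwani) delete the last vowel and add -ani.
So sinzupd → sinzpdani.

sinzpdani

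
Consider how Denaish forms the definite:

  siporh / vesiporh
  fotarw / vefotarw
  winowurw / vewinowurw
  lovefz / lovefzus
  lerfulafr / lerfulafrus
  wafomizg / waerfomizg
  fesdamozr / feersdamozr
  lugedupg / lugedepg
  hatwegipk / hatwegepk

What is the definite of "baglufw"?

lerfulafr and fesdamozr both end in -r yet inflect differently (lerfulafrus, feersdamozr), so the final letter is not what conditions the rule; the second-to-last letter is.
"baglufw" has second-to-last letter 'f'. The stems whose second-to-last letter is 'f' (lovefz → lovefzus, lerfulafr → lerfulafrus) add -us.
So baglufw → baglufwus.

baglufwus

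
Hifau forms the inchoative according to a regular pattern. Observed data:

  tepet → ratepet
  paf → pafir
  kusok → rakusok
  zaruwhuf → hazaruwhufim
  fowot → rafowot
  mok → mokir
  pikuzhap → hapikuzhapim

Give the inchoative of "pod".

"pod" has 1 vowel. The stems with 1 vowel (paf → pafir, mok → mokir) add -ir.
The other patterns: stems with 2 vowels add the prefix ra-; stems with 3 vowels add ha- … -im around the stem.
So pod → podir.

podir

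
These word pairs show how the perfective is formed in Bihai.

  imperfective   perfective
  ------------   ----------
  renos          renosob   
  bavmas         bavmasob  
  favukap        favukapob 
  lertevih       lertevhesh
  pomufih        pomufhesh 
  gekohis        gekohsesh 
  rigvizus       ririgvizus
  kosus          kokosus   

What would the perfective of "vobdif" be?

vobdfesh

renos and gekohis both end in -s yet inflect differently (renosob, gekohsesh), so the final letter is not what conditions the rule; the last vowel is.
"vobdif" has last vowel 'i'. The stems whose last vowel is 'i' (lertevih → lertevhesh, pomufih → pomufhesh, gekohis → gekohsesh) delete the last vowel and add -esh.
The other patterns: stems whose last vowel is 'a' or 'o' add -ob; stems whose last vowel is 'u' repeat the first consonant+vowel as a prefix.
So vobdif → vobdfesh.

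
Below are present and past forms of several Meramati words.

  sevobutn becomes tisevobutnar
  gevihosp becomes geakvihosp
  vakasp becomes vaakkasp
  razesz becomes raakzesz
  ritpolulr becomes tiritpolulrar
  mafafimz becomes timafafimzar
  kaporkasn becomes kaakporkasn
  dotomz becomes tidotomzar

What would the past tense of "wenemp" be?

kaporkasn and sevobutn both end in -n yet inflect differently (kaakporkasn, tisevobutnar), so the final letter is not what conditions the rule; the second-to-last letter is.
"wenemp" has second-to-last letter 'm'. The stems whose second-to-last letter is 'm' (mafafimz → timafafimzar, dotomz → tidotomzar) add ti- … -ar around the stem.
So wenemp → tiwenempar.

tiwenempar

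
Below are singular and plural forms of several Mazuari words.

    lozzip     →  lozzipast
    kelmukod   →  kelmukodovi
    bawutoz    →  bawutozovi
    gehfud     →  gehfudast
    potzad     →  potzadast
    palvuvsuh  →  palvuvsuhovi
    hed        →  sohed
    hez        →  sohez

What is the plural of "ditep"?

ditepast

hed and gehfud both end in -d yet inflect differently (sohed, gehfudast), so the final letter is not what conditions the rule; the number of vowels is.
"ditep" has 2 vowels. The stems with 2 vowels (gehfud → gehfudast, potzad → potzadast, lozzip → lozzipast) add -ast.
The other patterns: stems with 1 vowel add the prefix so-; stems with 3 vowels add -ovi.
So ditep → ditepast.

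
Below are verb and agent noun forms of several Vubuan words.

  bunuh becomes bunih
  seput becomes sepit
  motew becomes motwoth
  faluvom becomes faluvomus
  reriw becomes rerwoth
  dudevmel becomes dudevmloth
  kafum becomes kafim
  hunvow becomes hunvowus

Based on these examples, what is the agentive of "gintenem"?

gintenmoth

kafum and faluvom both end in -m yet inflect differently (kafim, faluvomus), so the final letter is not what conditions the rule; the last vowel is.
"gintenem" has last vowel 'e'. The stems whose last vowel is 'e' (motew → motwoth, dudevmel → dudevmloth) delete the last vowel and add -oth.
So gintenem → gintenmoth.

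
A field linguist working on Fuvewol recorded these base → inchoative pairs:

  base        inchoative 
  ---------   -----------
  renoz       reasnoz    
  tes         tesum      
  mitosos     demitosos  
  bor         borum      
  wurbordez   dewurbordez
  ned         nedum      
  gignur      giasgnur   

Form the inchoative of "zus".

bor and gignur both end in -r yet inflect differently (borum, giasgnur), so the final letter is not what conditions the rule; the number of vowels is.
"zus" has 1 vowel. The stems with 1 vowel (ned → nedum, tes → tesum, bor → borum) add -um.
The other patterns: stems with 2 vowels insert -as- after the first vowel; stems with 3 vowels add the prefix de-.
So zus → zusum.

zusum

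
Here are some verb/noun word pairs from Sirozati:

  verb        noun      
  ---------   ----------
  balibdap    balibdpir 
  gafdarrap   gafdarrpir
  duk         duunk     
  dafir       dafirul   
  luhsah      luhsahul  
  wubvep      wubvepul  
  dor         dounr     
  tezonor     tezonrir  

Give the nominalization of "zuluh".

dor and dafir both end in -r yet inflect differently (dounr, dafirul), so the final letter is not what conditions the rule; the number of vowels is.
"zuluh" has 2 vowels. The stems with 2 vowels (luhsah → luhsahul, dafir → dafirul, wubvep → wubvepul) add -ul.
The other patterns: stems with 1 vowel insert -un- after the first vowel; stems with 3 vowels delete the last vowel and add -ir.
So zuluh → zuluhul.

zuluhul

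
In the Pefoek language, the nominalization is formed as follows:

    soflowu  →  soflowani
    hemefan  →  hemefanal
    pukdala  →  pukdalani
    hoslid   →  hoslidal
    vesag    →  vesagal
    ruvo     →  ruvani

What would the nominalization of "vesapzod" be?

pukdala and vesag both have last vowel 'a' yet inflect differently (pukdalani, vesagal), so the last vowel is not what conditions the rule; whether the stem ends in a vowel or a consonant is.
"vesapzod" ends in a consonant. The stems ending in a consonant (vesag → vesagal, hemefan → hemefanal, hoslid → hoslidal) add -al.
The other pattern: stems ending in a vowel drop the final letter and add -ani.
So vesapzod → vesapzodal.

vesapzodal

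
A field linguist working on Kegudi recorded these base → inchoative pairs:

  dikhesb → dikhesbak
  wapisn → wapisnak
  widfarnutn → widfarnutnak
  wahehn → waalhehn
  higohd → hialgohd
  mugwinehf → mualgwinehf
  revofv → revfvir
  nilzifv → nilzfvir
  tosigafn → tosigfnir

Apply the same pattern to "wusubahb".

wualsubahb

wapisn and wahehn both end in -n yet inflect differently (wapisnak, waalhehn), so the final letter is not what conditions the rule; the second-to-last letter is.
"wusubahb" has second-to-last letter 'h'. The stems whose second-to-last letter is 'h' (wahehn → waalhehn, higohd → hialgohd, mugwinehf → mualgwinehf) insert -al- after the first vowel.
The other patterns: stems whose second-to-last letter is 's' or 't' add -ak; stems whose second-to-last letter is 'f' delete the last vowel and add -ir.
So wusubahb → wualsubahb.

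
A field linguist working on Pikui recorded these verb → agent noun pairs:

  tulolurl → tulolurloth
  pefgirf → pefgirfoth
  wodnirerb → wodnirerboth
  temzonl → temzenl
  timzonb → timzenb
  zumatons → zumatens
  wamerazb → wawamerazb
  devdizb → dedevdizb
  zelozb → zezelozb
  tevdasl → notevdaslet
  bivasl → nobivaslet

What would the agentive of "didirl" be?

didirloth

tulolurl and temzonl both end in -l yet inflect differently (tulolurloth, temzenl), so the final letter is not what conditions the rule; the second-to-last letter is.
"didirl" has second-to-last letter 'r'. The stems whose second-to-last letter is 'r' (tulolurl → tulolurloth, pefgirf → pefgirfoth, wodnirerb → wodnirerboth) add -oth.
The other patterns: stems whose second-to-last letter is 'n' change the last vowel to 'e'; stems whose second-to-last letter is 'z' repeat the first consonant+vowel as a prefix; stems whose second-to-last letter is 's' add no- … -et around the stem.
So didirl → didirloth.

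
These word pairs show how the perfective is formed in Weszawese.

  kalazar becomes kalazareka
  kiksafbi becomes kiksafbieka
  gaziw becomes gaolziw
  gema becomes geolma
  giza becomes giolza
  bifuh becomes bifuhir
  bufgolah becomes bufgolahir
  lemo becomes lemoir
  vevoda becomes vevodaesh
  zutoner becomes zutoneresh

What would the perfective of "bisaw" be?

bisawir

"bisaw" begins with b-. The stems beginning with b- (bifuh → bifuhir, bufgolah → bufgolahir) add -ir.
The other patterns: stems beginning with k- add -eka; stems beginning with g- insert -ol- after the first vowel; stems beginning with v- or z- add -esh.
So bisaw → bisawir.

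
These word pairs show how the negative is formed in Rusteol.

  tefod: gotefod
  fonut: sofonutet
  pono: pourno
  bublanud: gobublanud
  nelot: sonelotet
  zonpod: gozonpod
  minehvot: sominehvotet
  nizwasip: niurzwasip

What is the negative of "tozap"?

tourzap

zonpod and pono both have last vowel 'o' yet inflect differently (gozonpod, pourno), so the last vowel is not what conditions the rule; the final letter is.
"tozap" ends in -p. The one such stem in the data (nizwasip → niurzwasip) inserts -ur- after the first vowel (as does pono), so the same rule applies.
The other patterns: stems ending in -d add the prefix go-; stems ending in -t add so- … -et around the stem.
So tozap → tourzap.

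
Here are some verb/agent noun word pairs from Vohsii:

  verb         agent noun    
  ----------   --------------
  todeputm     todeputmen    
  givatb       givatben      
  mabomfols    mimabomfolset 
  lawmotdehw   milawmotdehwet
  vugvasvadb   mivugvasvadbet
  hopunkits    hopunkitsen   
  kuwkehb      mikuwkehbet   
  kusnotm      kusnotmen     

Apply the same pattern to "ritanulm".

givatb and kuwkehb both end in -b yet inflect differently (givatben, mikuwkehbet), so the final letter is not what conditions the rule; the second-to-last letter is.
"ritanulm" has second-to-last letter 'l'. The one such stem in the data (mabomfols → mimabomfolset) adds mi- … -et around the stem, so the same rule applies.
So ritanulm → miritanulmet.

miritanulmet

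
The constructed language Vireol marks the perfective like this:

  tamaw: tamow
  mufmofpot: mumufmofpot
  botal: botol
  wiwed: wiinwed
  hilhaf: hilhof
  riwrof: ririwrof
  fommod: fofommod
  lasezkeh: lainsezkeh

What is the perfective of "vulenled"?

vuinlenled

riwrof and hilhaf both end in -f yet inflect differently (ririwrof, hilhof), so the final letter is not what conditions the rule; the last vowel is.
"vulenled" has last vowel 'e'. The stems whose last vowel is 'e' (lasezkeh → lainsezkeh, wiwed → wiinwed) insert -in- after the first vowel.
So vulenled → vuinlenled.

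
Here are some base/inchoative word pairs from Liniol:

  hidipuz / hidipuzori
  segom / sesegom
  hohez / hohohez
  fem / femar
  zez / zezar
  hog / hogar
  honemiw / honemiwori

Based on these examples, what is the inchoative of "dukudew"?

"dukudew" has 3 vowels. The stems with 3 vowels (honemiw → honemiwori, hidipuz → hidipuzori) add -ori.
The other patterns: stems with 1 vowel add -ar; stems with 2 vowels repeat the first consonant+vowel as a prefix.
So dukudew → dukudewori.

dukudewori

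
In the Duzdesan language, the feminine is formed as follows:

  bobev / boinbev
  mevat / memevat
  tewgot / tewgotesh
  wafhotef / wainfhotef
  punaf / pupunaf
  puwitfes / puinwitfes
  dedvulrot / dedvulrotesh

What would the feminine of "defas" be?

dedefas

tewgot and mevat both end in -t yet inflect differently (tewgotesh, memevat), so the final letter is not what conditions the rule; the last vowel is.
"defas" has last vowel 'a'. The stems whose last vowel is 'a' (mevat → memevat, punaf → pupunaf) repeat the first consonant+vowel as a prefix.
The other patterns: stems whose last vowel is 'e' insert -in- after the first vowel; stems whose last vowel is 'o' add -esh.
So defas → dedefas.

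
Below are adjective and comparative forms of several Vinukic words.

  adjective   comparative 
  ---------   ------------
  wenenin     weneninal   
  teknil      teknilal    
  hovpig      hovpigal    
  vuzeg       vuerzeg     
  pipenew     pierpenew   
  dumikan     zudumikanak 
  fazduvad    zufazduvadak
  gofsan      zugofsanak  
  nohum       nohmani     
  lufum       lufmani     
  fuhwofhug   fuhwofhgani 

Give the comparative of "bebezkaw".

hovpig and vuzeg both end in -g yet inflect differently (hovpigal, vuerzeg), so the final letter is not what conditions the rule; the last vowel is.
"bebezkaw" has last vowel 'a'. The stems whose last vowel is 'a' (dumikan → zudumikanak, fazduvad → zufazduvadak, gofsan → zugofsanak) add zu- … -ak around the stem.
The other patterns: stems whose last vowel is 'i' add -al; stems whose last vowel is 'e' insert -er- after the first vowel; stems whose last vowel is 'u' delete the last vowel and add -ani.
So bebezkaw → zubebezkawak.

zubebezkawak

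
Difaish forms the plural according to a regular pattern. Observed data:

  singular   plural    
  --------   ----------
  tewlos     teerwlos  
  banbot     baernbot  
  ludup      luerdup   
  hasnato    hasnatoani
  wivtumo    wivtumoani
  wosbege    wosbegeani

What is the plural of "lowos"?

loerwos

tewlos and hasnato both have last vowel 'o' yet inflect differently (teerwlos, hasnatoani), so the last vowel is not what conditions the rule; whether the stem ends in a vowel or a consonant is.
"lowos" ends in a consonant. The stems ending in a consonant (tewlos → teerwlos, banbot → baernbot, ludup → luerdup) insert -er- after the first vowel.
The other pattern: stems ending in a vowel add -ani.
So lowos → loerwos.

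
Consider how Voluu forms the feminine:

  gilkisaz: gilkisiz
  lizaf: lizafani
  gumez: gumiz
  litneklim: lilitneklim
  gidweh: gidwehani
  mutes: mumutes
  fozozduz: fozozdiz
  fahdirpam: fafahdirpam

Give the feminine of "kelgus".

kekelgus

lizaf and gilkisaz both have last vowel 'a' yet inflect differently (lizafani, gilkisiz), so the last vowel is not what conditions the rule; the final letter is.
"kelgus" ends in -s. The one such stem in the data (mutes → mumutes) repeats the first consonant+vowel as a prefix (as do litneklim, fahdirpam), so the same rule applies.
So kelgus → kekelgus.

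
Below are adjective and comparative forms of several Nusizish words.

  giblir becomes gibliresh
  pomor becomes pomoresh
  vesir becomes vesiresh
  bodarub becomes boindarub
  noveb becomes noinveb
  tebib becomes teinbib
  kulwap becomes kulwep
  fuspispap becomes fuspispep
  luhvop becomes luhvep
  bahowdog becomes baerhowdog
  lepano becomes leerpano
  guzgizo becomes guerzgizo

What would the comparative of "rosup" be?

rosep

giblir and tebib both have last vowel 'i' yet inflect differently (gibliresh, teinbib), so the last vowel is not what conditions the rule; the final letter is.
"rosup" ends in -p. The stems ending in -p (kulwap → kulwep, fuspispap → fuspispep, luhvop → luhvep) change the last vowel to 'e'.
The other patterns: stems ending in -r add -esh; stems ending in -b insert -in- after the first vowel; stems ending in -g or -o insert -er- after the first vowel.
So rosup → rosep.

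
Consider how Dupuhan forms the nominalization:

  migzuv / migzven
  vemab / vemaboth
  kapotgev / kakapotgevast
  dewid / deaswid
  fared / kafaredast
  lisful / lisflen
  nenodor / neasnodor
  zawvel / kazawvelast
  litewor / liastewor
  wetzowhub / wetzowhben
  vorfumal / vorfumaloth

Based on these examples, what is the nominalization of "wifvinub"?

lisful and vorfumal both end in -l yet inflect differently (lisflen, vorfumaloth), so the final letter is not what conditions the rule; the last vowel is.
"wifvinub" has last vowel 'u'. The stems whose last vowel is 'u' (migzuv → migzven, wetzowhub → wetzowhben, lisful → lisflen) delete the last vowel and add -en.
So wifvinub → wifvinben.

wifvinben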